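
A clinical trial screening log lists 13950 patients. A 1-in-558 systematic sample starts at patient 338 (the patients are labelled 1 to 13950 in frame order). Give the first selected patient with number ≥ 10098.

10382

k = 558
Steps past start: ⌈(10098 − 338)/558⌉ = ⌈9760/558⌉ = 18
Selected patient: 338 + 18×558 = 10382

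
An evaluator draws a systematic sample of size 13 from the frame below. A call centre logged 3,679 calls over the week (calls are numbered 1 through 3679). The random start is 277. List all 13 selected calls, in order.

k = N/n = 3679/13 = 283
call 1: 277
call 2: 277 + 283 = 560
call 3: 560 + 283 = 843
call 4: 843 + 283 = 1126
call 5: 1126 + 283 = 1409
call 6: 1409 + 283 = 1692
call 7: 1692 + 283 = 1975
call 8: 1975 + 283 = 2258
call 9: 2258 + 283 = 2541
call 10: 2541 + 283 = 2824
call 11: 2824 + 283 = 3107
call 12: 3107 + 283 = 3390
call 13: 3390 + 283 = 3673

277, 560, 843, 1126, 1409, 1692, 1975, 2258, 2541, 2824, 3107, 3390, 3673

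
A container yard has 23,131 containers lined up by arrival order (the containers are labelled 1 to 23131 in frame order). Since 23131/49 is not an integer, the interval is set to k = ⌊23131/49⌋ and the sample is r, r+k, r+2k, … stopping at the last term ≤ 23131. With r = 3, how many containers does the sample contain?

50

k = ⌊23131/49⌋ = 472
Achieved size = ⌊(23131 − 3)/472⌋ + 1 = ⌊23128/472⌋ + 1 = 49 + 1 = 50
(last selection: 3 + 49×472 = 23131 ≤ 23131; next would be 23603 > 23131)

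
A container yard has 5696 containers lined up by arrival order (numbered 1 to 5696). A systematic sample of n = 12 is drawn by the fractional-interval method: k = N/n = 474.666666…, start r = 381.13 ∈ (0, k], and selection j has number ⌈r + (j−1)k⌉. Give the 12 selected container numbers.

382, 856, 1331, 1806, 2280, 2755, 3230, 3704, 4179, 4654, 5128, 5603

j=1: r + 0k = 381.13 → ⌈·⌉ = 382
j=2: r + 1k = 855.796666… → ⌈·⌉ = 856
j=3: r + 2k = 1330.463333… → ⌈·⌉ = 1331
j=4: r + 3k = 1805.13 → ⌈·⌉ = 1806
j=5: r + 4k = 2279.796666… → ⌈·⌉ = 2280
j=6: r + 5k = 2754.463333… → ⌈·⌉ = 2755
j=7: r + 6k = 3229.13 → ⌈·⌉ = 3230
j=8: r + 7k = 3703.796666… → ⌈·⌉ = 3704
j=9: r + 8k = 4178.463333… → ⌈·⌉ = 4179
j=10: r + 9k = 4653.13 → ⌈·⌉ = 4654
j=11: r + 10k = 5127.796666… → ⌈·⌉ = 5128
j=12: r + 11k = 5602.463333… → ⌈·⌉ = 5603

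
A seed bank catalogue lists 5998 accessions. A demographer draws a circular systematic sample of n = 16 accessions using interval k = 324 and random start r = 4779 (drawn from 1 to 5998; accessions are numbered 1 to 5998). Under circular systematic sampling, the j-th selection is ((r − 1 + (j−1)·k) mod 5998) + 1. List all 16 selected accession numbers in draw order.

4779, 5103, 5427, 5751, 77, 401, 725, 1049, 1373, 1697, 2021, 2345, 2669, 2993, 3317, 3641

Selection 1: 4779
Selection 2: 4779 + 324 = 5103
Selection 3: 5103 + 324 = 5427
Selection 4: 5427 + 324 = 5751
Selection 5: 5751 + 324 = 6075 → 6075 − 5998 = 77
Selection 6: 77 + 324 = 401
Selection 7: 401 + 324 = 725
Selection 8: 725 + 324 = 1049
Selection 9: 1049 + 324 = 1373
Selection 10: 1373 + 324 = 1697
Selection 11: 1697 + 324 = 2021
Selection 12: 2021 + 324 = 2345
Selection 13: 2345 + 324 = 2669
Selection 14: 2669 + 324 = 2993
Selection 15: 2993 + 324 = 3317
Selection 16: 3317 + 324 = 3641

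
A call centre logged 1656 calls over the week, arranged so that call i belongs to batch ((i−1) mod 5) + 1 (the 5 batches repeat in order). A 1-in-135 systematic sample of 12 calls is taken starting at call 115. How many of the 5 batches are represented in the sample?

1

Consecutive selections differ by k = 135, so their batch numbers differ by 135 mod 5 = 0.
gcd(135, 5) = 5, so the sample visits 5/5 = 1 distinct residues mod 5.
Start 115 is batch 5; the batches hit are 5.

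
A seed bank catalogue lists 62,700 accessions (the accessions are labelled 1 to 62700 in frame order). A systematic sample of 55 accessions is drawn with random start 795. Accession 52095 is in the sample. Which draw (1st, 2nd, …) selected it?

46

k = 62700/55 = 1140
position = (52095 − 795)/1140 + 1 = 51300/1140 + 1 = 45 + 1 = 46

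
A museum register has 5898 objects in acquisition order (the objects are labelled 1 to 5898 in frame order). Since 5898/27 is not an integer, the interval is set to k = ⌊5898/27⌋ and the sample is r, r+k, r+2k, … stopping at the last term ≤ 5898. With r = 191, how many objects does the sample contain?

27

k = ⌊5898/27⌋ = 218
Achieved size = ⌊(5898 − 191)/218⌋ + 1 = ⌊5707/218⌋ + 1 = 26 + 1 = 27
(last selection: 191 + 26×218 = 5859 ≤ 5898; next would be 6077 > 5898)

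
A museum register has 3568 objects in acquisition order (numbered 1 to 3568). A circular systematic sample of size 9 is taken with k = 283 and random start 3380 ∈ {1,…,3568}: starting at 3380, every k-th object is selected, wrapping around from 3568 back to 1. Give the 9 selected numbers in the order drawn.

3380, 95, 378, 661, 944, 1227, 1510, 1793, 2076

Selection 1: 3380
Selection 2: 3380 + 283 = 3663 → 3663 − 3568 = 95
Selection 3: 95 + 283 = 378
Selection 4: 378 + 283 = 661
Selection 5: 661 + 283 = 944
Selection 6: 944 + 283 = 1227
Selection 7: 1227 + 283 = 1510
Selection 8: 1510 + 283 = 1793
Selection 9: 1793 + 283 = 2076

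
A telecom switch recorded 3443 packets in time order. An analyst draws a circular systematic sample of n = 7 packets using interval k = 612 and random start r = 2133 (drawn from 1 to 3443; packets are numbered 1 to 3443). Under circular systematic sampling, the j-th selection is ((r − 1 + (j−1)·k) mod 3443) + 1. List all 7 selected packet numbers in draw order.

2133, 2745, 3357, 526, 1138, 1750, 2362

Selection 1: 2133
Selection 2: 2133 + 612 = 2745
Selection 3: 2745 + 612 = 3357
Selection 4: 3357 + 612 = 3969 → 3969 − 3443 = 526
Selection 5: 526 + 612 = 1138
Selection 6: 1138 + 612 = 1750
Selection 7: 1750 + 612 = 2362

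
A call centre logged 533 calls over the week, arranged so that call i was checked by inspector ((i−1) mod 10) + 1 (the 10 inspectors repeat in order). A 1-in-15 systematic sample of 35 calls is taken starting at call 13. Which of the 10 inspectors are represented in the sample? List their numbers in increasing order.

Consecutive selections differ by k = 15, so their inspector numbers differ by 15 mod 10 = 5.
gcd(15, 10) = 5, so the sample visits 10/5 = 2 distinct residues mod 10.
Start 13 is inspector 3; the inspectors hit are 3, 8.

3, 8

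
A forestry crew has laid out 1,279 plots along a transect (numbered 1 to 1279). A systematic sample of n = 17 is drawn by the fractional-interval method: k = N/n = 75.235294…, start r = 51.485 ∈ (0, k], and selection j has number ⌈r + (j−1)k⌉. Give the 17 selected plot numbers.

j=1: r + 0k = 51.485 → ⌈·⌉ = 52
j=2: r + 1k = 126.720294… → ⌈·⌉ = 127
j=3: r + 2k = 201.955588… → ⌈·⌉ = 202
j=4: r + 3k = 277.190882… → ⌈·⌉ = 278
j=5: r + 4k = 352.426176… → ⌈·⌉ = 353
j=6: r + 5k = 427.661470… → ⌈·⌉ = 428
j=7: r + 6k = 502.896764… → ⌈·⌉ = 503
j=8: r + 7k = 578.132058… → ⌈·⌉ = 579
j=9: r + 8k = 653.367352… → ⌈·⌉ = 654
j=10: r + 9k = 728.602647… → ⌈·⌉ = 729
j=11: r + 10k = 803.837941… → ⌈·⌉ = 804
j=12: r + 11k = 879.073235… → ⌈·⌉ = 880
j=13: r + 12k = 954.308529… → ⌈·⌉ = 955
j=14: r + 13k = 1029.543823… → ⌈·⌉ = 1030
j=15: r + 14k = 1104.779117… → ⌈·⌉ = 1105
j=16: r + 15k = 1180.014411… → ⌈·⌉ = 1181
j=17: r + 16k = 1255.249705… → ⌈·⌉ = 1256

52, 127, 202, 278, 353, 428, 503, 579, 654, 729, 804, 880, 955, 1030, 1105, 1181, 1256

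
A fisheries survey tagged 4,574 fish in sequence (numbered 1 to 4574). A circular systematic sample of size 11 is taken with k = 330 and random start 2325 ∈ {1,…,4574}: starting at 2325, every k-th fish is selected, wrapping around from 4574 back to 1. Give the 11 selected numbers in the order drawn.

Selection 1: 2325
Selection 2: 2325 + 330 = 2655
Selection 3: 2655 + 330 = 2985
Selection 4: 2985 + 330 = 3315
Selection 5: 3315 + 330 = 3645
Selection 6: 3645 + 330 = 3975
Selection 7: 3975 + 330 = 4305
Selection 8: 4305 + 330 = 4635 → 4635 − 4574 = 61
Selection 9: 61 + 330 = 391
Selection 10: 391 + 330 = 721
Selection 11: 721 + 330 = 1051

2325, 2655, 2985, 3315, 3645, 3975, 4305, 61, 391, 721, 1051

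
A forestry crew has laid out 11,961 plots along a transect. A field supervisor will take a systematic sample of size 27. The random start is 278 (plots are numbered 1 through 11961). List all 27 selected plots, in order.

278, 721, 1164, 1607, 2050, 2493, 2936, 3379, 3822, 4265, 4708, 5151, 5594, 6037, 6480, 6923, 7366, 7809, 8252, 8695, 9138, 9581, 10024, 10467, 10910, 11353, 11796

k = N/n = 11961/27 = 443
plot 1: 278
plot 2: 278 + 443 = 721
plot 3: 721 + 443 = 1164
plot 4: 1164 + 443 = 1607
plot 5: 1607 + 443 = 2050
plot 6: 2050 + 443 = 2493
plot 7: 2493 + 443 = 2936
plot 8: 2936 + 443 = 3379
plot 9: 3379 + 443 = 3822
plot 10: 3822 + 443 = 4265
plot 11: 4265 + 443 = 4708
plot 12: 4708 + 443 = 5151
plot 13: 5151 + 443 = 5594
plot 14: 5594 + 443 = 6037
plot 15: 6037 + 443 = 6480
plot 16: 6480 + 443 = 6923
plot 17: 6923 + 443 = 7366
plot 18: 7366 + 443 = 7809
plot 19: 7809 + 443 = 8252
plot 20: 8252 + 443 = 8695
plot 21: 8695 + 443 = 9138
plot 22: 9138 + 443 = 9581
plot 23: 9581 + 443 = 10024
plot 24: 10024 + 443 = 10467
plot 25: 10467 + 443 = 10910
plot 26: 10910 + 443 = 11353
plot 27: 11353 + 443 = 11796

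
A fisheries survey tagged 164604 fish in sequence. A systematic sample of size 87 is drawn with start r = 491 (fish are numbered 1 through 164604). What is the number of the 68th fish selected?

127255

k = 164604/87 = 1892
68th selection = r + (68−1)·k = 491 + 67×1892 = 491 + 126764 = 127255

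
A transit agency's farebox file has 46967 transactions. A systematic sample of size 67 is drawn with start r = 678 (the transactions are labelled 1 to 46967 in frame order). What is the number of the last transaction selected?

46944

k = 46967/67 = 701
67th selection = r + (67−1)·k = 678 + 66×701 = 678 + 46266 = 46944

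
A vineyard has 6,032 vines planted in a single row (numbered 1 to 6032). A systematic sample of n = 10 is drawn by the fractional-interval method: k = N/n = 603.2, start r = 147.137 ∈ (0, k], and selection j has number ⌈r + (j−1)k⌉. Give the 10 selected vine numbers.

j=1: r + 0k = 147.137 → ⌈·⌉ = 148
j=2: r + 1k = 750.337 → ⌈·⌉ = 751
j=3: r + 2k = 1353.537 → ⌈·⌉ = 1354
j=4: r + 3k = 1956.737 → ⌈·⌉ = 1957
j=5: r + 4k = 2559.937 → ⌈·⌉ = 2560
j=6: r + 5k = 3163.137 → ⌈·⌉ = 3164
j=7: r + 6k = 3766.337 → ⌈·⌉ = 3767
j=8: r + 7k = 4369.537 → ⌈·⌉ = 4370
j=9: r + 8k = 4972.737 → ⌈·⌉ = 4973
j=10: r + 9k = 5575.937 → ⌈·⌉ = 5576

148, 751, 1354, 1957, 2560, 3164, 3767, 4370, 4973, 5576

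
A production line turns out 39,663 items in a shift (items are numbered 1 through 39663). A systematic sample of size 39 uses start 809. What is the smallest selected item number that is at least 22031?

22166

k = 39663/39 = 1017
Steps past start: ⌈(22031 − 809)/1017⌉ = ⌈21222/1017⌉ = 21
Selected item: 809 + 21×1017 = 22166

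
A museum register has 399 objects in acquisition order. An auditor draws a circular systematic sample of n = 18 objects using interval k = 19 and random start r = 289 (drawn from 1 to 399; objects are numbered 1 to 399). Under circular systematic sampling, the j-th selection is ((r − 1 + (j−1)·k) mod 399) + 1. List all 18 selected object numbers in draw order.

Selection 1: 289
Selection 2: 289 + 19 = 308
Selection 3: 308 + 19 = 327
Selection 4: 327 + 19 = 346
Selection 5: 346 + 19 = 365
Selection 6: 365 + 19 = 384
Selection 7: 384 + 19 = 403 → 403 − 399 = 4
Selection 8: 4 + 19 = 23
Selection 9: 23 + 19 = 42
Selection 10: 42 + 19 = 61
Selection 11: 61 + 19 = 80
Selection 12: 80 + 19 = 99
Selection 13: 99 + 19 = 118
Selection 14: 118 + 19 = 137
Selection 15: 137 + 19 = 156
Selection 16: 156 + 19 = 175
Selection 17: 175 + 19 = 194
Selection 18: 194 + 19 = 213

289, 308, 327, 346, 365, 384, 4, 23, 42, 61, 80, 99, 118, 137, 156, 175, 194, 213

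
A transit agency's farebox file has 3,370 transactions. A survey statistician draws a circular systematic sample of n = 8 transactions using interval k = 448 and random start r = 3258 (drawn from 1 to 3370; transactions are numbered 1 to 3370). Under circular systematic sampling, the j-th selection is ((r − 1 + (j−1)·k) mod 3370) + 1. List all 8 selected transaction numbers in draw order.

Selection 1: 3258
Selection 2: 3258 + 448 = 3706 → 3706 − 3370 = 336
Selection 3: 336 + 448 = 784
Selection 4: 784 + 448 = 1232
Selection 5: 1232 + 448 = 1680
Selection 6: 1680 + 448 = 2128
Selection 7: 2128 + 448 = 2576
Selection 8: 2576 + 448 = 3024

3258, 336, 784, 1232, 1680, 2128, 2576, 3024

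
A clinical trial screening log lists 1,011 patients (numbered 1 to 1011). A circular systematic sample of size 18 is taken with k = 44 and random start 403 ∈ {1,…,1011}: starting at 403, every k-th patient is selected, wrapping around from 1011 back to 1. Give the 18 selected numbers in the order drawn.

Selection 1: 403
Selection 2: 403 + 44 = 447
Selection 3: 447 + 44 = 491
Selection 4: 491 + 44 = 535
Selection 5: 535 + 44 = 579
Selection 6: 579 + 44 = 623
Selection 7: 623 + 44 = 667
Selection 8: 667 + 44 = 711
Selection 9: 711 + 44 = 755
Selection 10: 755 + 44 = 799
Selection 11: 799 + 44 = 843
Selection 12: 843 + 44 = 887
Selection 13: 887 + 44 = 931
Selection 14: 931 + 44 = 975
Selection 15: 975 + 44 = 1019 → 1019 − 1011 = 8
Selection 16: 8 + 44 = 52
Selection 17: 52 + 44 = 96
Selection 18: 96 + 44 = 140

403, 447, 491, 535, 579, 623, 667, 711, 755, 799, 843, 887, 931, 975, 8, 52, 96, 140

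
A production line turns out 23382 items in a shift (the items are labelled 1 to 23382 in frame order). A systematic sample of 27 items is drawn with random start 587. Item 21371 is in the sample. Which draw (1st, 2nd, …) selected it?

25

k = 23382/27 = 866
position = (21371 − 587)/866 + 1 = 20784/866 + 1 = 24 + 1 = 25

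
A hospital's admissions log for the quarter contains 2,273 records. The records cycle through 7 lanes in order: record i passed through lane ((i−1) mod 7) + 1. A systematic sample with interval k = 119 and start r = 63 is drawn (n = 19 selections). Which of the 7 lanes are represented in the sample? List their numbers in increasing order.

Consecutive selections differ by k = 119, so their lane numbers differ by 119 mod 7 = 0.
gcd(119, 7) = 7, so the sample visits 7/7 = 1 distinct residues mod 7.
Start 63 is lane 7; the lanes hit are 7.

7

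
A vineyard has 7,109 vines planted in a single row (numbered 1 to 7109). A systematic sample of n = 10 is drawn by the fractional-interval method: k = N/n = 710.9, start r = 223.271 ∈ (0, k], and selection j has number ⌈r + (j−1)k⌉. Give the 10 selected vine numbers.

j=1: r + 0k = 223.271 → ⌈·⌉ = 224
j=2: r + 1k = 934.171 → ⌈·⌉ = 935
j=3: r + 2k = 1645.071 → ⌈·⌉ = 1646
j=4: r + 3k = 2355.971 → ⌈·⌉ = 2356
j=5: r + 4k = 3066.871 → ⌈·⌉ = 3067
j=6: r + 5k = 3777.771 → ⌈·⌉ = 3778
j=7: r + 6k = 4488.671 → ⌈·⌉ = 4489
j=8: r + 7k = 5199.571 → ⌈·⌉ = 5200
j=9: r + 8k = 5910.471 → ⌈·⌉ = 5911
j=10: r + 9k = 6621.371 → ⌈·⌉ = 6622

224, 935, 1646, 2356, 3067, 3778, 4489, 5200, 5911, 6622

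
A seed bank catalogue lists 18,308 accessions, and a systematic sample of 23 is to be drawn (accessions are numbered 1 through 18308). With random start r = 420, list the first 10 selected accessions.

k = N/n = 18308/23 = 796
accession 1: 420
accession 2: 420 + 796 = 1216
accession 3: 1216 + 796 = 2012
accession 4: 2012 + 796 = 2808
accession 5: 2808 + 796 = 3604
accession 6: 3604 + 796 = 4400
accession 7: 4400 + 796 = 5196
accession 8: 5196 + 796 = 5992
accession 9: 5992 + 796 = 6788
accession 10: 6788 + 796 = 7584

420, 1216, 2012, 2808, 3604, 4400, 5196, 5992, 6788, 7584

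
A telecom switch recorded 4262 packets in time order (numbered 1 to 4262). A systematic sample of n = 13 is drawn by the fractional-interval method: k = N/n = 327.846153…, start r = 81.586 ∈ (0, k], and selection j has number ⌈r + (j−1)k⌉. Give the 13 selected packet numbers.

j=1: r + 0k = 81.586 → ⌈·⌉ = 82
j=2: r + 1k = 409.432153… → ⌈·⌉ = 410
j=3: r + 2k = 737.278307… → ⌈·⌉ = 738
j=4: r + 3k = 1065.124461… → ⌈·⌉ = 1066
j=5: r + 4k = 1392.970615… → ⌈·⌉ = 1393
j=6: r + 5k = 1720.816769… → ⌈·⌉ = 1721
j=7: r + 6k = 2048.662923… → ⌈·⌉ = 2049
j=8: r + 7k = 2376.509076… → ⌈·⌉ = 2377
j=9: r + 8k = 2704.355230… → ⌈·⌉ = 2705
j=10: r + 9k = 3032.201384… → ⌈·⌉ = 3033
j=11: r + 10k = 3360.047538… → ⌈·⌉ = 3361
j=12: r + 11k = 3687.893692… → ⌈·⌉ = 3688
j=13: r + 12k = 4015.739846… → ⌈·⌉ = 4016

82, 410, 738, 1066, 1393, 1721, 2049, 2377, 2705, 3033, 3361, 3688, 4016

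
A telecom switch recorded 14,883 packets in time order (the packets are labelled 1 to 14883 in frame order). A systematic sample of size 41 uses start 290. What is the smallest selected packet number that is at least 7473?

k = 14883/41 = 363
Steps past start: ⌈(7473 − 290)/363⌉ = ⌈7183/363⌉ = 20
Selected packet: 290 + 20×363 = 7550

7550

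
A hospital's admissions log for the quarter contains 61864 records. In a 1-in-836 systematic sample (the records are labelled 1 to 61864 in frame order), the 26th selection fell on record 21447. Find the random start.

547

k = 836
r = 21447 − (26−1)×836 = 21447 − 20900 = 547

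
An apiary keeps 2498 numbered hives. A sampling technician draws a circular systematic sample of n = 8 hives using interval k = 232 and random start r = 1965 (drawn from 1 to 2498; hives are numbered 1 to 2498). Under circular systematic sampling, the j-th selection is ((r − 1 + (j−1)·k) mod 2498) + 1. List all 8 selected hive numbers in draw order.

Selection 1: 1965
Selection 2: 1965 + 232 = 2197
Selection 3: 2197 + 232 = 2429
Selection 4: 2429 + 232 = 2661 → 2661 − 2498 = 163
Selection 5: 163 + 232 = 395
Selection 6: 395 + 232 = 627
Selection 7: 627 + 232 = 859
Selection 8: 859 + 232 = 1091

1965, 2197, 2429, 163, 395, 627, 859, 1091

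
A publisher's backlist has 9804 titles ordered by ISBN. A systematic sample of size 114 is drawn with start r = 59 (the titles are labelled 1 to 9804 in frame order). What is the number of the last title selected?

k = 9804/114 = 86
114th selection = r + (114−1)·k = 59 + 113×86 = 59 + 9718 = 9777

9777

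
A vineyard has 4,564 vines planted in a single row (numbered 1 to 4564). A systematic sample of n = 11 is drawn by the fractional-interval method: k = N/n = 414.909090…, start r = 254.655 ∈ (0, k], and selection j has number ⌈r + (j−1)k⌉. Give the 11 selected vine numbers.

j=1: r + 0k = 254.655 → ⌈·⌉ = 255
j=2: r + 1k = 669.564090… → ⌈·⌉ = 670
j=3: r + 2k = 1084.473181… → ⌈·⌉ = 1085
j=4: r + 3k = 1499.382272… → ⌈·⌉ = 1500
j=5: r + 4k = 1914.291363… → ⌈·⌉ = 1915
j=6: r + 5k = 2329.200454… → ⌈·⌉ = 2330
j=7: r + 6k = 2744.109545… → ⌈·⌉ = 2745
j=8: r + 7k = 3159.018636… → ⌈·⌉ = 3160
j=9: r + 8k = 3573.927727… → ⌈·⌉ = 3574
j=10: r + 9k = 3988.836818… → ⌈·⌉ = 3989
j=11: r + 10k = 4403.745909… → ⌈·⌉ = 4404

255, 670, 1085, 1500, 1915, 2330, 2745, 3160, 3574, 3989, 4404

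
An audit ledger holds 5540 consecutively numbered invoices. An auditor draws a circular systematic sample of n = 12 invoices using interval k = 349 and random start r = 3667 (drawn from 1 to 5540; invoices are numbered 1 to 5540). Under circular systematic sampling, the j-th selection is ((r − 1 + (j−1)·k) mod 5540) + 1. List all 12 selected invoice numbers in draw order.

3667, 4016, 4365, 4714, 5063, 5412, 221, 570, 919, 1268, 1617, 1966

Selection 1: 3667
Selection 2: 3667 + 349 = 4016
Selection 3: 4016 + 349 = 4365
Selection 4: 4365 + 349 = 4714
Selection 5: 4714 + 349 = 5063
Selection 6: 5063 + 349 = 5412
Selection 7: 5412 + 349 = 5761 → 5761 − 5540 = 221
Selection 8: 221 + 349 = 570
Selection 9: 570 + 349 = 919
Selection 10: 919 + 349 = 1268
Selection 11: 1268 + 349 = 1617
Selection 12: 1617 + 349 = 1966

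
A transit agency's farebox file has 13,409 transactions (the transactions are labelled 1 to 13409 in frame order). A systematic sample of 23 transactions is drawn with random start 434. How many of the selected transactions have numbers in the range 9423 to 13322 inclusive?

7

k = 13409/23 = 583
First selection ≥ 9423: 434 + ⌈(9423−434)/583⌉·583 = 434 + 16×583 = 9762
Last selection ≤ 13322: 434 + ⌊(13322−434)/583⌋·583 = 434 + 22×583 = 13260
Count = 22 − 16 + 1 = 7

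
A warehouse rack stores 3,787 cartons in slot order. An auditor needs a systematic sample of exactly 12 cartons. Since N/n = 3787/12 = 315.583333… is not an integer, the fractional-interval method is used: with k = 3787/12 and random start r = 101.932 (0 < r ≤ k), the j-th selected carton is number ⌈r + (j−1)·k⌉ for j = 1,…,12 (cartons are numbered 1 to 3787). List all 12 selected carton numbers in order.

j=1: r + 0k = 101.932 → ⌈·⌉ = 102
j=2: r + 1k = 417.515333… → ⌈·⌉ = 418
j=3: r + 2k = 733.098666… → ⌈·⌉ = 734
j=4: r + 3k = 1048.682 → ⌈·⌉ = 1049
j=5: r + 4k = 1364.265333… → ⌈·⌉ = 1365
j=6: r + 5k = 1679.848666… → ⌈·⌉ = 1680
j=7: r + 6k = 1995.432 → ⌈·⌉ = 1996
j=8: r + 7k = 2311.015333… → ⌈·⌉ = 2312
j=9: r + 8k = 2626.598666… → ⌈·⌉ = 2627
j=10: r + 9k = 2942.182 → ⌈·⌉ = 2943
j=11: r + 10k = 3257.765333… → ⌈·⌉ = 3258
j=12: r + 11k = 3573.348666… → ⌈·⌉ = 3574

102, 418, 734, 1049, 1365, 1680, 1996, 2312, 2627, 2943, 3258, 3574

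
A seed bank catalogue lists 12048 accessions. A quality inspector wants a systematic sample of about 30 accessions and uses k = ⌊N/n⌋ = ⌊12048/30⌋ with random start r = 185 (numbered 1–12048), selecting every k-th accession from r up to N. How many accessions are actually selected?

30

k = ⌊12048/30⌋ = 401
Achieved size = ⌊(12048 − 185)/401⌋ + 1 = ⌊11863/401⌋ + 1 = 29 + 1 = 30
(last selection: 185 + 29×401 = 11814 ≤ 12048; next would be 12215 > 12048)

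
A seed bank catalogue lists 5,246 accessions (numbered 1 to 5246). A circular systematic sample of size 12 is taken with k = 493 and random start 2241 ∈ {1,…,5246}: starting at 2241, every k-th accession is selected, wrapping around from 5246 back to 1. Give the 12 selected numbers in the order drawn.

Selection 1: 2241
Selection 2: 2241 + 493 = 2734
Selection 3: 2734 + 493 = 3227
Selection 4: 3227 + 493 = 3720
Selection 5: 3720 + 493 = 4213
Selection 6: 4213 + 493 = 4706
Selection 7: 4706 + 493 = 5199
Selection 8: 5199 + 493 = 5692 → 5692 − 5246 = 446
Selection 9: 446 + 493 = 939
Selection 10: 939 + 493 = 1432
Selection 11: 1432 + 493 = 1925
Selection 12: 1925 + 493 = 2418

2241, 2734, 3227, 3720, 4213, 4706, 5199, 446, 939, 1432, 1925, 2418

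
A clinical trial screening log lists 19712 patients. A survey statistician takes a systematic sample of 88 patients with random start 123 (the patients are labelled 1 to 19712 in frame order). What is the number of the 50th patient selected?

k = 19712/88 = 224
50th selection = r + (50−1)·k = 123 + 49×224 = 123 + 10976 = 11099

11099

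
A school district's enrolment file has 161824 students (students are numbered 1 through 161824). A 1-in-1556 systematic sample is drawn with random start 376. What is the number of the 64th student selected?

k = 1556
64th selection = r + (64−1)·k = 376 + 63×1556 = 376 + 98028 = 98404

98404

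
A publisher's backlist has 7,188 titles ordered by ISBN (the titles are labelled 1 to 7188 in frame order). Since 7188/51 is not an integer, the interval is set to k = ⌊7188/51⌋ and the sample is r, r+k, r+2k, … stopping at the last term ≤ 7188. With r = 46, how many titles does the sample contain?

k = ⌊7188/51⌋ = 140
Achieved size = ⌊(7188 − 46)/140⌋ + 1 = ⌊7142/140⌋ + 1 = 51 + 1 = 52
(last selection: 46 + 51×140 = 7186 ≤ 7188; next would be 7326 > 7188)

52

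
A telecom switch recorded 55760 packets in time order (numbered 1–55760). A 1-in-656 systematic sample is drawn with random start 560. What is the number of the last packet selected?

55664

k = 656
85th selection = r + (85−1)·k = 560 + 84×656 = 560 + 55104 = 55664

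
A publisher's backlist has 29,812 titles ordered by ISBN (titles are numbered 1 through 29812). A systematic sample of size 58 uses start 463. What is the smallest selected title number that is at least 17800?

k = 29812/58 = 514
Steps past start: ⌈(17800 − 463)/514⌉ = ⌈17337/514⌉ = 34
Selected title: 463 + 34×514 = 17939

17939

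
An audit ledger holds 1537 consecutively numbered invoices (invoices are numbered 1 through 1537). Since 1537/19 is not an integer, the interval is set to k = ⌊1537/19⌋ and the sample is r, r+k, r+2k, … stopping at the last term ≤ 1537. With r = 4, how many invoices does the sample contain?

k = ⌊1537/19⌋ = 80
Achieved size = ⌊(1537 − 4)/80⌋ + 1 = ⌊1533/80⌋ + 1 = 19 + 1 = 20
(last selection: 4 + 19×80 = 1524 ≤ 1537; next would be 1604 > 1537)

20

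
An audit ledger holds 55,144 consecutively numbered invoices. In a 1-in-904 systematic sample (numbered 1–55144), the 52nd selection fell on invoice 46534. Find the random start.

430

k = 904
r = 46534 − (52−1)×904 = 46534 − 46104 = 430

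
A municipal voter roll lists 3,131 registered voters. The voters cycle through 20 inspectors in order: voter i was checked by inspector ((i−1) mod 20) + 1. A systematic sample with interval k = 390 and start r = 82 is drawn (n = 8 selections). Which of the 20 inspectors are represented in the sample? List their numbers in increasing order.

Consecutive selections differ by k = 390, so their inspector numbers differ by 390 mod 20 = 10.
gcd(390, 20) = 10, so the sample visits 20/10 = 2 distinct residues mod 20.
Start 82 is inspector 2; the inspectors hit are 2, 12.

2, 12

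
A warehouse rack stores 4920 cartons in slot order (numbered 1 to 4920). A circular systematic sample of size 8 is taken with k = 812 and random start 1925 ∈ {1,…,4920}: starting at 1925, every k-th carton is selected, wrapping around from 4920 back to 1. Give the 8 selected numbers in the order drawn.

Selection 1: 1925
Selection 2: 1925 + 812 = 2737
Selection 3: 2737 + 812 = 3549
Selection 4: 3549 + 812 = 4361
Selection 5: 4361 + 812 = 5173 → 5173 − 4920 = 253
Selection 6: 253 + 812 = 1065
Selection 7: 1065 + 812 = 1877
Selection 8: 1877 + 812 = 2689

1925, 2737, 3549, 4361, 253, 1065, 1877, 2689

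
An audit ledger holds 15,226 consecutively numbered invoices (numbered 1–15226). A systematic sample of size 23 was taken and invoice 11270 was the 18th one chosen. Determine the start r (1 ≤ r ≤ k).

16

k = 15226/23 = 662
r = 11270 − (18−1)×662 = 11270 − 11254 = 16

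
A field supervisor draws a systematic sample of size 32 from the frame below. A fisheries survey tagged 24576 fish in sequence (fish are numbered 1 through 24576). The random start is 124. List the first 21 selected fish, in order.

k = N/n = 24576/32 = 768
fish 1: 124
fish 2: 124 + 768 = 892
fish 3: 892 + 768 = 1660
fish 4: 1660 + 768 = 2428
fish 5: 2428 + 768 = 3196
fish 6: 3196 + 768 = 3964
fish 7: 3964 + 768 = 4732
fish 8: 4732 + 768 = 5500
fish 9: 5500 + 768 = 6268
fish 10: 6268 + 768 = 7036
fish 11: 7036 + 768 = 7804
fish 12: 7804 + 768 = 8572
fish 13: 8572 + 768 = 9340
fish 14: 9340 + 768 = 10108
fish 15: 10108 + 768 = 10876
fish 16: 10876 + 768 = 11644
fish 17: 11644 + 768 = 12412
fish 18: 12412 + 768 = 13180
fish 19: 13180 + 768 = 13948
fish 20: 13948 + 768 = 14716
fish 21: 14716 + 768 = 15484

124, 892, 1660, 2428, 3196, 3964, 4732, 5500, 6268, 7036, 7804, 8572, 9340, 10108, 10876, 11644, 12412, 13180, 13948, 14716, 15484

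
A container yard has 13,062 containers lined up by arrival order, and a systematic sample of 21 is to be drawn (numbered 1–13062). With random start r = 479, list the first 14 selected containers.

k = N/n = 13062/21 = 622
container 1: 479
container 2: 479 + 622 = 1101
container 3: 1101 + 622 = 1723
container 4: 1723 + 622 = 2345
container 5: 2345 + 622 = 2967
container 6: 2967 + 622 = 3589
container 7: 3589 + 622 = 4211
container 8: 4211 + 622 = 4833
container 9: 4833 + 622 = 5455
container 10: 5455 + 622 = 6077
container 11: 6077 + 622 = 6699
container 12: 6699 + 622 = 7321
container 13: 7321 + 622 = 7943
container 14: 7943 + 622 = 8565

479, 1101, 1723, 2345, 2967, 3589, 4211, 4833, 5455, 6077, 6699, 7321, 7943, 8565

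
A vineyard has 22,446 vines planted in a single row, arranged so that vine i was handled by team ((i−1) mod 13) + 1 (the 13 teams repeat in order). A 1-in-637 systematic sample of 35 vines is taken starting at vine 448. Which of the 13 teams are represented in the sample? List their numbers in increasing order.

6

Consecutive selections differ by k = 637, so their team numbers differ by 637 mod 13 = 0.
gcd(637, 13) = 13, so the sample visits 13/13 = 1 distinct residues mod 13.
Start 448 is team 6; the teams hit are 6.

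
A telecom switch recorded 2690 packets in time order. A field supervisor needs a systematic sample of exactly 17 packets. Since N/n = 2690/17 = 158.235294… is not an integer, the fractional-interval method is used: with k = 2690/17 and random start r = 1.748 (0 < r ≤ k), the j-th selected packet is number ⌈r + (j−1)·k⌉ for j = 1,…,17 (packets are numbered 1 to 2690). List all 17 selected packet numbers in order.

2, 160, 319, 477, 635, 793, 952, 1110, 1268, 1426, 1585, 1743, 1901, 2059, 2218, 2376, 2534

j=1: r + 0k = 1.748 → ⌈·⌉ = 2
j=2: r + 1k = 159.983294… → ⌈·⌉ = 160
j=3: r + 2k = 318.218588… → ⌈·⌉ = 319
j=4: r + 3k = 476.453882… → ⌈·⌉ = 477
j=5: r + 4k = 634.689176… → ⌈·⌉ = 635
j=6: r + 5k = 792.924470… → ⌈·⌉ = 793
j=7: r + 6k = 951.159764… → ⌈·⌉ = 952
j=8: r + 7k = 1109.395058… → ⌈·⌉ = 1110
j=9: r + 8k = 1267.630352… → ⌈·⌉ = 1268
j=10: r + 9k = 1425.865647… → ⌈·⌉ = 1426
j=11: r + 10k = 1584.100941… → ⌈·⌉ = 1585
j=12: r + 11k = 1742.336235… → ⌈·⌉ = 1743
j=13: r + 12k = 1900.571529… → ⌈·⌉ = 1901
j=14: r + 13k = 2058.806823… → ⌈·⌉ = 2059
j=15: r + 14k = 2217.042117… → ⌈·⌉ = 2218
j=16: r + 15k = 2375.277411… → ⌈·⌉ = 2376
j=17: r + 16k = 2533.512705… → ⌈·⌉ = 2534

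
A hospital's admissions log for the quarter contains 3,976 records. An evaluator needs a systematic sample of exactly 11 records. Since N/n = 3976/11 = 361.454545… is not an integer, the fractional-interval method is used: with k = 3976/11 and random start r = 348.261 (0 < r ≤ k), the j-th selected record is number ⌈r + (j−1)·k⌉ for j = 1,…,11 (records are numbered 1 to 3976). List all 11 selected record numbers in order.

349, 710, 1072, 1433, 1795, 2156, 2517, 2879, 3240, 3602, 3963

j=1: r + 0k = 348.261 → ⌈·⌉ = 349
j=2: r + 1k = 709.715545… → ⌈·⌉ = 710
j=3: r + 2k = 1071.170090… → ⌈·⌉ = 1072
j=4: r + 3k = 1432.624636… → ⌈·⌉ = 1433
j=5: r + 4k = 1794.079181… → ⌈·⌉ = 1795
j=6: r + 5k = 2155.533727… → ⌈·⌉ = 2156
j=7: r + 6k = 2516.988272… → ⌈·⌉ = 2517
j=8: r + 7k = 2878.442818… → ⌈·⌉ = 2879
j=9: r + 8k = 3239.897363… → ⌈·⌉ = 3240
j=10: r + 9k = 3601.351909… → ⌈·⌉ = 3602
j=11: r + 10k = 3962.806454… → ⌈·⌉ = 3963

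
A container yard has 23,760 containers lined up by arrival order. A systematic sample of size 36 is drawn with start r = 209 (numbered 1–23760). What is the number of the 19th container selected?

12089

k = 23760/36 = 660
19th selection = r + (19−1)·k = 209 + 18×660 = 209 + 11880 = 12089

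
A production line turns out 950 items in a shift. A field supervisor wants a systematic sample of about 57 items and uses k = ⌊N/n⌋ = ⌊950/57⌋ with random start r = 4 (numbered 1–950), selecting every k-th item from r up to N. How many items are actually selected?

60

k = ⌊950/57⌋ = 16
Achieved size = ⌊(950 − 4)/16⌋ + 1 = ⌊946/16⌋ + 1 = 59 + 1 = 60
(last selection: 4 + 59×16 = 948 ≤ 950; next would be 964 > 950)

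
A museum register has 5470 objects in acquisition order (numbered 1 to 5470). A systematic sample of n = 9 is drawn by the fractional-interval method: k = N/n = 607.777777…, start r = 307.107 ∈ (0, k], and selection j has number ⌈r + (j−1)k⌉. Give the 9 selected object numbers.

308, 915, 1523, 2131, 2739, 3346, 3954, 4562, 5170

j=1: r + 0k = 307.107 → ⌈·⌉ = 308
j=2: r + 1k = 914.884777… → ⌈·⌉ = 915
j=3: r + 2k = 1522.662555… → ⌈·⌉ = 1523
j=4: r + 3k = 2130.440333… → ⌈·⌉ = 2131
j=5: r + 4k = 2738.218111… → ⌈·⌉ = 2739
j=6: r + 5k = 3345.995888… → ⌈·⌉ = 3346
j=7: r + 6k = 3953.773666… → ⌈·⌉ = 3954
j=8: r + 7k = 4561.551444… → ⌈·⌉ = 4562
j=9: r + 8k = 5169.329222… → ⌈·⌉ = 5170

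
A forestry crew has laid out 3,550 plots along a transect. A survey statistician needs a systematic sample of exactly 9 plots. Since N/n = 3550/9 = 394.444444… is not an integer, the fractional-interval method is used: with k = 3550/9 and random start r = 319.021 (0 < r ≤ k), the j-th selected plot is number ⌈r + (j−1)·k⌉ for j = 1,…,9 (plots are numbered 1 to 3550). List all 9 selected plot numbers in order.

320, 714, 1108, 1503, 1897, 2292, 2686, 3081, 3475

j=1: r + 0k = 319.021 → ⌈·⌉ = 320
j=2: r + 1k = 713.465444… → ⌈·⌉ = 714
j=3: r + 2k = 1107.909888… → ⌈·⌉ = 1108
j=4: r + 3k = 1502.354333… → ⌈·⌉ = 1503
j=5: r + 4k = 1896.798777… → ⌈·⌉ = 1897
j=6: r + 5k = 2291.243222… → ⌈·⌉ = 2292
j=7: r + 6k = 2685.687666… → ⌈·⌉ = 2686
j=8: r + 7k = 3080.132111… → ⌈·⌉ = 3081
j=9: r + 8k = 3474.576555… → ⌈·⌉ = 3475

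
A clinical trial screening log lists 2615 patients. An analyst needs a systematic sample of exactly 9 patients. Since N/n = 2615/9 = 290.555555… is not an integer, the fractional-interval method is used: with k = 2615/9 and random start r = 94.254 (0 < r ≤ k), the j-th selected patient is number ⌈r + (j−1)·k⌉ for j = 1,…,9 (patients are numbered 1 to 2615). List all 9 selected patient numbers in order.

j=1: r + 0k = 94.254 → ⌈·⌉ = 95
j=2: r + 1k = 384.809555… → ⌈·⌉ = 385
j=3: r + 2k = 675.365111… → ⌈·⌉ = 676
j=4: r + 3k = 965.920666… → ⌈·⌉ = 966
j=5: r + 4k = 1256.476222… → ⌈·⌉ = 1257
j=6: r + 5k = 1547.031777… → ⌈·⌉ = 1548
j=7: r + 6k = 1837.587333… → ⌈·⌉ = 1838
j=8: r + 7k = 2128.142888… → ⌈·⌉ = 2129
j=9: r + 8k = 2418.698444… → ⌈·⌉ = 2419

95, 385, 676, 966, 1257, 1548, 1838, 2129, 2419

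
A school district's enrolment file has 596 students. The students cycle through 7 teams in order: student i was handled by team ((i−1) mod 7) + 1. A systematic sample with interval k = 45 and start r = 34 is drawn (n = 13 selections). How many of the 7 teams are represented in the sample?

7

Consecutive selections differ by k = 45, so their team numbers differ by 45 mod 7 = 3.
gcd(45, 7) = 1, so the sample visits 7/1 = 7 distinct residues mod 7.
Start 34 is team 6; the teams hit are 1, 2, 3, 4, 5, 6, 7.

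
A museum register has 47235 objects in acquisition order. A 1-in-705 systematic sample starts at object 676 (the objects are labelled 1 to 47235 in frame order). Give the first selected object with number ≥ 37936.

k = 705
Steps past start: ⌈(37936 − 676)/705⌉ = ⌈37260/705⌉ = 53
Selected object: 676 + 53×705 = 38041

38041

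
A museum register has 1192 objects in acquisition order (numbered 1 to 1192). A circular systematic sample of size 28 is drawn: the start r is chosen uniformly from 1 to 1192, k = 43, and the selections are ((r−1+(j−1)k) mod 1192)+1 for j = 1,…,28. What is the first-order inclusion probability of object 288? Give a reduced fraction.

For each position j, as r ranges over 1…1192 the j-th selection hits every object exactly once, so object 288 is selected for exactly 28 of the 1192 starts.
Inclusion probability = 28/1192 = 7/298.

7/298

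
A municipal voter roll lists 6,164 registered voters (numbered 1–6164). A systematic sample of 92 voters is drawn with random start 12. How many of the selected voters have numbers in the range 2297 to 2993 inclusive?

k = 6164/92 = 67
First selection ≥ 2297: 12 + ⌈(2297−12)/67⌉·67 = 12 + 35×67 = 2357
Last selection ≤ 2993: 12 + ⌊(2993−12)/67⌋·67 = 12 + 44×67 = 2960
Count = 44 − 35 + 1 = 10

10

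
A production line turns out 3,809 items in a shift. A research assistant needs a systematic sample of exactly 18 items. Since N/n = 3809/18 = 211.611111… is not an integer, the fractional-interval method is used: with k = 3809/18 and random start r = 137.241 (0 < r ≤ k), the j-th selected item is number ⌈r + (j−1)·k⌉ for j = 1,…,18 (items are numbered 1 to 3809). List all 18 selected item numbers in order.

138, 349, 561, 773, 984, 1196, 1407, 1619, 1831, 2042, 2254, 2465, 2677, 2889, 3100, 3312, 3524, 3735

j=1: r + 0k = 137.241 → ⌈·⌉ = 138
j=2: r + 1k = 348.852111… → ⌈·⌉ = 349
j=3: r + 2k = 560.463222… → ⌈·⌉ = 561
j=4: r + 3k = 772.074333… → ⌈·⌉ = 773
j=5: r + 4k = 983.685444… → ⌈·⌉ = 984
j=6: r + 5k = 1195.296555… → ⌈·⌉ = 1196
j=7: r + 6k = 1406.907666… → ⌈·⌉ = 1407
j=8: r + 7k = 1618.518777… → ⌈·⌉ = 1619
j=9: r + 8k = 1830.129888… → ⌈·⌉ = 1831
j=10: r + 9k = 2041.741 → ⌈·⌉ = 2042
j=11: r + 10k = 2253.352111… → ⌈·⌉ = 2254
j=12: r + 11k = 2464.963222… → ⌈·⌉ = 2465
j=13: r + 12k = 2676.574333… → ⌈·⌉ = 2677
j=14: r + 13k = 2888.185444… → ⌈·⌉ = 2889
j=15: r + 14k = 3099.796555… → ⌈·⌉ = 3100
j=16: r + 15k = 3311.407666… → ⌈·⌉ = 3312
j=17: r + 16k = 3523.018777… → ⌈·⌉ = 3524
j=18: r + 17k = 3734.629888… → ⌈·⌉ = 3735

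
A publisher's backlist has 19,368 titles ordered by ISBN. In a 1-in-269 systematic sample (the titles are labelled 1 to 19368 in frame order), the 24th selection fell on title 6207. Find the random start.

20

k = 269
r = 6207 − (24−1)×269 = 6207 − 6187 = 20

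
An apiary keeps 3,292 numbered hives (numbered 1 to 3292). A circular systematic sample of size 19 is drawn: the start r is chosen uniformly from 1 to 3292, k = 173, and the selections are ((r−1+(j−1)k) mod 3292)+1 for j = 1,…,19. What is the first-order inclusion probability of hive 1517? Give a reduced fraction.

For each position j, as r ranges over 1…3292 the j-th selection hits every hive exactly once, so hive 1517 is selected for exactly 19 of the 3292 starts.
Inclusion probability = 19/3292.

19/3292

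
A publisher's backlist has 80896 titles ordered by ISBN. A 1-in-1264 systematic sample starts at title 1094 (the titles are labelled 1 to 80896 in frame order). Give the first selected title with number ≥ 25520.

26374

k = 1264
Steps past start: ⌈(25520 − 1094)/1264⌉ = ⌈24426/1264⌉ = 20
Selected title: 1094 + 20×1264 = 26374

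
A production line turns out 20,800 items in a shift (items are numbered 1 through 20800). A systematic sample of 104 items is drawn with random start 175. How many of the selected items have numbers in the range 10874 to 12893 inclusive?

k = 20800/104 = 200
First selection ≥ 10874: 175 + ⌈(10874−175)/200⌉·200 = 175 + 54×200 = 10975
Last selection ≤ 12893: 175 + ⌊(12893−175)/200⌋·200 = 175 + 63×200 = 12775
Count = 63 − 54 + 1 = 10

10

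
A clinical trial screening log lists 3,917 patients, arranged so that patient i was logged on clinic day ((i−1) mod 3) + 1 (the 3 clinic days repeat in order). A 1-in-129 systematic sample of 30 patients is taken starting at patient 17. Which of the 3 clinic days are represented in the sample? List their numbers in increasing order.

2

Consecutive selections differ by k = 129, so their clinic day numbers differ by 129 mod 3 = 0.
gcd(129, 3) = 3, so the sample visits 3/3 = 1 distinct residues mod 3.
Start 17 is clinic day 2; the clinic days hit are 2.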